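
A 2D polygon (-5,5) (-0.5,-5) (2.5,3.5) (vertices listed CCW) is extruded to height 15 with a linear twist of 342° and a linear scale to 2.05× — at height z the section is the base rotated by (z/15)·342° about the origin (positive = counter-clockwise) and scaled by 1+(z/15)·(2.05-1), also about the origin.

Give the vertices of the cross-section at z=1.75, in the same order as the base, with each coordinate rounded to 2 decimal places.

t = z/height = 1.75/15 = 0.116667
s = 1 + (scale-1)·z/height = 1 + (2.05-1)·1.75/15 = 1.122500
θ = twist·z/height = 342°·1.75/15 = 39.9000° = 0.696386 rad
cos θ = 0.767165, sin θ = 0.641450 (intermediates below are computed at full precision and shown rounded to 5 d.p.)
v1: (-5,5) → rotate → (-7.04307,0.62858) → ×s → (-7.90585,0.70558) → (-7.91,0.71)
v2: (-0.5,-5) → rotate → (2.82367,-4.15655) → ×s → (3.16956,-4.66573) → (3.17,-4.67)
v3: (2.5,3.5) → rotate → (-0.32716,4.28870) → ×s → (-0.36724,4.81407) → (-0.37,4.81)

Cross-section at z=1.75: (-7.91,0.71) (3.17,-4.67) (-0.37,4.81)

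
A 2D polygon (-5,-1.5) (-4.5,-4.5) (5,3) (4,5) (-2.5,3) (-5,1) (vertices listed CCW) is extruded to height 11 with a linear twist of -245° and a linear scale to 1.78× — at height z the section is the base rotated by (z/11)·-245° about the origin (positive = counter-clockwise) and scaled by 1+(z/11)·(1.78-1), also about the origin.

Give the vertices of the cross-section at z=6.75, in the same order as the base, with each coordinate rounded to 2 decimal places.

t = z/height = 6.75/11 = 0.613636
s = 1 + (scale-1)·z/height = 1 + (1.78-1)·6.75/11 = 1.478636
θ = twist·z/height = -245°·6.75/11 = -150.3409° = -2.623944 rad
cos θ = -0.868985, sin θ = -0.494838 (intermediates below are computed at full precision and shown rounded to 5 d.p.)
v1: (-5,-1.5) → rotate → (3.60267,3.77767) → ×s → (5.32704,5.58580) → (5.33,5.59)
v2: (-4.5,-4.5) → rotate → (1.68366,6.13721) → ×s → (2.48952,9.07469) → (2.49,9.07)
v3: (5,3) → rotate → (-2.86041,-5.08115) → ×s → (-4.22951,-7.51317) → (-4.23,-7.51)
v4: (4,5) → rotate → (-1.00175,-6.32428) → ×s → (-1.48122,-9.35131) → (-1.48,-9.35)
v5: (-2.5,3) → rotate → (3.65698,-1.36986) → ×s → (5.40734,-2.02552) → (5.41,-2.03)
v6: (-5,1) → rotate → (4.83976,1.60521) → ×s → (7.15625,2.37352) → (7.16,2.37)

Cross-section at z=6.75: (5.33,5.59) (2.49,9.07) (-4.23,-7.51) (-1.48,-9.35) (5.41,-2.03) (7.16,2.37)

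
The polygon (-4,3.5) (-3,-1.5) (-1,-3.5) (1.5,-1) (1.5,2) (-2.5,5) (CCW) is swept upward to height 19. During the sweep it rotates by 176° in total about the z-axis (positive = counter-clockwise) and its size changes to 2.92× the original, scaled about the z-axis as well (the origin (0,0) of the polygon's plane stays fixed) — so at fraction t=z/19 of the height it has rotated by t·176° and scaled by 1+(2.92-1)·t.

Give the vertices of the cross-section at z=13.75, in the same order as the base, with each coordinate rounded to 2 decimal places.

Cross-section at z=13.75: (-0.85,-12.67) (7.20,-3.52) (8.10,3.18) (-0.28,4.30) (-5.97,-0.05) (-5.87,-12.00)

t = z/height = 13.75/19 = 0.723684
s = 1 + (scale-1)·z/height = 1 + (2.92-1)·13.75/19 = 2.389474
θ = twist·z/height = 176°·13.75/19 = 127.3684° = 2.222998 rad
cos θ = -0.606938, sin θ = 0.794749 (intermediates below are computed at full precision and shown rounded to 5 d.p.)
v1: (-4,3.5) → rotate → (-0.35387,-5.30328) → ×s → (-0.84556,-12.67205) → (-0.85,-12.67)
v2: (-3,-1.5) → rotate → (3.01294,-1.47384) → ×s → (7.19934,-3.52170) → (7.20,-3.52)
v3: (-1,-3.5) → rotate → (3.38856,1.32953) → ×s → (8.09688,3.17689) → (8.10,3.18)
v4: (1.5,-1) → rotate → (-0.11566,1.79906) → ×s → (-0.27636,4.29881) → (-0.28,4.30)
v5: (1.5,2) → rotate → (-2.49991,-0.02175) → ×s → (-5.97346,-0.05198) → (-5.97,-0.05)
v6: (-2.5,5) → rotate → (-2.45640,-5.02156) → ×s → (-5.86951,-11.99889) → (-5.87,-12.00)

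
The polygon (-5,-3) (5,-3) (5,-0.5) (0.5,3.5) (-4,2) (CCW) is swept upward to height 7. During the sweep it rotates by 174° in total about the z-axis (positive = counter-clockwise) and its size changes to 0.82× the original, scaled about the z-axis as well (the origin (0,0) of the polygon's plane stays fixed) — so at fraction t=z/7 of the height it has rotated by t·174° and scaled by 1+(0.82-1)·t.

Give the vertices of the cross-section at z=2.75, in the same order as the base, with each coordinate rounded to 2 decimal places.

t = z/height = 2.75/7 = 0.392857
s = 1 + (scale-1)·z/height = 1 + (0.82-1)·2.75/7 = 0.929286
θ = twist·z/height = 174°·2.75/7 = 68.3571° = 1.193057 rad
cos θ = 0.368820, sin θ = 0.929501 (intermediates below are computed at full precision and shown rounded to 5 d.p.)
v1: (-5,-3) → rotate → (0.94440,-5.75396) → ×s → (0.87762,-5.34708) → (0.88,-5.35)
v2: (5,-3) → rotate → (4.63260,3.54104) → ×s → (4.30501,3.29064) → (4.31,3.29)
v3: (5,-0.5) → rotate → (2.30885,4.46309) → ×s → (2.14558,4.14749) → (2.15,4.15)
v4: (0.5,3.5) → rotate → (-3.06884,1.75562) → ×s → (-2.85183,1.63147) → (-2.85,1.63)
v5: (-4,2) → rotate → (-3.33428,-2.98036) → ×s → (-3.09850,-2.76961) → (-3.10,-2.77)

Cross-section at z=2.75: (0.88,-5.35) (4.31,3.29) (2.15,4.15) (-2.85,1.63) (-3.10,-2.77)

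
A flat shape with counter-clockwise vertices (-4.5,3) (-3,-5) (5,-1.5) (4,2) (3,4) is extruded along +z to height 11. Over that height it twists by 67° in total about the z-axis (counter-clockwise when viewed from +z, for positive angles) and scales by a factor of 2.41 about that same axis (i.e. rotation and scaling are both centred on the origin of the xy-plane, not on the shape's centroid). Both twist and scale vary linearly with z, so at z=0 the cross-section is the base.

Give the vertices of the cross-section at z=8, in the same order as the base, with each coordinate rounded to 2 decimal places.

Cross-section at z=8: (-10.58,-2.84) (3.60,-11.25) (8.96,5.61) (2.30,8.76) (-2.08,9.91)

t = z/height = 8/11 = 0.727273
s = 1 + (scale-1)·z/height = 1 + (2.41-1)·8/11 = 2.025455
θ = twist·z/height = 67°·8/11 = 48.7273° = 0.850451 rad
cos θ = 0.659644, sin θ = 0.751578 (intermediates below are computed at full precision and shown rounded to 5 d.p.)
v1: (-4.5,3) → rotate → (-5.22313,-1.40317) → ×s → (-10.57922,-2.84206) → (-10.58,-2.84)
v2: (-3,-5) → rotate → (1.77896,-5.55295) → ×s → (3.60320,-11.24726) → (3.60,-11.25)
v3: (5,-1.5) → rotate → (4.42559,2.76843) → ×s → (8.96383,5.60732) → (8.96,5.61)
v4: (4,2) → rotate → (1.13542,4.32560) → ×s → (2.29974,8.76131) → (2.30,8.76)
v5: (3,4) → rotate → (-1.02738,4.89331) → ×s → (-2.08091,9.91118) → (-2.08,9.91)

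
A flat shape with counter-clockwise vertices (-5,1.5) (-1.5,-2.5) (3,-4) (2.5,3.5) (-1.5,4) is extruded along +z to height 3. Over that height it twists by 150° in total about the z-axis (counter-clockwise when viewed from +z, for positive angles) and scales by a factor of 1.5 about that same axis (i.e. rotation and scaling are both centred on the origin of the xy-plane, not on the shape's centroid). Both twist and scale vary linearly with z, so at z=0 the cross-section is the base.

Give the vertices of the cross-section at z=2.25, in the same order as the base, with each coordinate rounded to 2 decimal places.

t = z/height = 2.25/3 = 0.75
s = 1 + (scale-1)·z/height = 1 + (1.5-1)·2.25/3 = 1.375000
θ = twist·z/height = 150°·2.25/3 = 112.5000° = 1.963495 rad
cos θ = -0.382683, sin θ = 0.923880 (intermediates below are computed at full precision and shown rounded to 5 d.p.)
v1: (-5,1.5) → rotate → (0.52760,-5.19342) → ×s → (0.72545,-7.14096) → (0.73,-7.14)
v2: (-1.5,-2.5) → rotate → (2.88372,-0.42911) → ×s → (3.96512,-0.59003) → (3.97,-0.59)
v3: (3,-4) → rotate → (2.54747,4.30237) → ×s → (3.50277,5.91576) → (3.50,5.92)
v4: (2.5,3.5) → rotate → (-4.19029,0.97031) → ×s → (-5.76164,1.33417) → (-5.76,1.33)
v5: (-1.5,4) → rotate → (-3.12149,-2.91655) → ×s → (-4.29205,-4.01026) → (-4.29,-4.01)

Cross-section at z=2.25: (0.73,-7.14) (3.97,-0.59) (3.50,5.92) (-5.76,1.33) (-4.29,-4.01)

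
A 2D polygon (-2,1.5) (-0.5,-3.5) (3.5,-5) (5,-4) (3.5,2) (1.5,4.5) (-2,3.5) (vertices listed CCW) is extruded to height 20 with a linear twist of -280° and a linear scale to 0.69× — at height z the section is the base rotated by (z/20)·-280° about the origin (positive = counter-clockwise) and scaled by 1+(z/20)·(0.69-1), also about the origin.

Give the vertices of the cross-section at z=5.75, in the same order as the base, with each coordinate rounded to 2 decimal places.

Cross-section at z=5.75: (1.05,2.02) (-3.22,-0.08) (-3.97,-3.90) (-2.84,-5.09) (2.32,-2.84) (4.27,-0.67) (2.84,2.32)

t = z/height = 5.75/20 = 0.2875
s = 1 + (scale-1)·z/height = 1 + (0.69-1)·5.75/20 = 0.910875
θ = twist·z/height = -280°·5.75/20 = -80.5000° = -1.404990 rad
cos θ = 0.165048, sin θ = -0.986286 (intermediates below are computed at full precision and shown rounded to 5 d.p.)
v1: (-2,1.5) → rotate → (1.14933,2.22014) → ×s → (1.04690,2.02227) → (1.05,2.02)
v2: (-0.5,-3.5) → rotate → (-3.53452,-0.08452) → ×s → (-3.21951,-0.07699) → (-3.22,-0.08)
v3: (3.5,-5) → rotate → (-4.35376,-4.27724) → ×s → (-3.96573,-3.89603) → (-3.97,-3.90)
v4: (5,-4) → rotate → (-3.11990,-5.59162) → ×s → (-2.84184,-5.09327) → (-2.84,-5.09)
v5: (3.5,2) → rotate → (2.55024,-3.12190) → ×s → (2.32295,-2.84366) → (2.32,-2.84)
v6: (1.5,4.5) → rotate → (4.68586,-0.73671) → ×s → (4.26823,-0.67105) → (4.27,-0.67)
v7: (-2,3.5) → rotate → (3.12190,2.55024) → ×s → (2.84366,2.32295) → (2.84,2.32)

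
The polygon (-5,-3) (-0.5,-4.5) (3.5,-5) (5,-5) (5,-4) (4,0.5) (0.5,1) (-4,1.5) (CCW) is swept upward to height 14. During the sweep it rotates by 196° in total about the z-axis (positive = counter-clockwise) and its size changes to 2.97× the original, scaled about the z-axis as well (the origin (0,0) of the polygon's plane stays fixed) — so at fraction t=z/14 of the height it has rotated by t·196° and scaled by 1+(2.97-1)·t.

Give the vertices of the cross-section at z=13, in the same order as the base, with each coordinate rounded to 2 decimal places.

t = z/height = 13/14 = 0.928571
s = 1 + (scale-1)·z/height = 1 + (2.97-1)·13/14 = 2.829286
θ = twist·z/height = 196°·13/14 = 182.0000° = 3.176499 rad
cos θ = -0.999391, sin θ = -0.034899 (intermediates below are computed at full precision and shown rounded to 5 d.p.)
v1: (-5,-3) → rotate → (4.89226,3.17267) → ×s → (13.84159,8.97639) → (13.84,8.98)
v2: (-0.5,-4.5) → rotate → (0.34265,4.51471) → ×s → (0.96945,12.77340) → (0.97,12.77)
v3: (3.5,-5) → rotate → (-3.67237,4.87481) → ×s → (-10.39017,13.79222) → (-10.39,13.79)
v4: (5,-5) → rotate → (-5.17145,4.82246) → ×s → (-14.63151,13.64411) → (-14.63,13.64)
v5: (5,-4) → rotate → (-5.13655,3.82307) → ×s → (-14.53277,10.81655) → (-14.53,10.82)
v6: (4,0.5) → rotate → (-3.98011,-0.63929) → ×s → (-11.26088,-1.80874) → (-11.26,-1.81)
v7: (0.5,1) → rotate → (-0.46480,-1.01684) → ×s → (-1.31504,-2.87693) → (-1.32,-2.88)
v8: (-4,1.5) → rotate → (4.04991,-1.35949) → ×s → (11.45836,-3.84638) → (11.46,-3.85)

Cross-section at z=13: (13.84,8.98) (0.97,12.77) (-10.39,13.79) (-14.63,13.64) (-14.53,10.82) (-11.26,-1.81) (-1.32,-2.88) (11.46,-3.85)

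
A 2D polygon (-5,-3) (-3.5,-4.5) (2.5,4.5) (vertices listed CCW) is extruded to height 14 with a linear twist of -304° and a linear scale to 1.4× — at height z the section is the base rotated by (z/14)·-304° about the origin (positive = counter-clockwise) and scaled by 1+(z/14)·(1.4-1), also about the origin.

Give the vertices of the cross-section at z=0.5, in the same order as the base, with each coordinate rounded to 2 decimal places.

Cross-section at z=0.5: (-5.55,-2.03) (-4.35,-3.81) (3.35,4.00)

t = z/height = 0.5/14 = 0.0357143
s = 1 + (scale-1)·z/height = 1 + (1.4-1)·0.5/14 = 1.014286
θ = twist·z/height = -304°·0.5/14 = -10.8571° = -0.189493 rad
cos θ = 0.982100, sin θ = -0.188361 (intermediates below are computed at full precision and shown rounded to 5 d.p.)
v1: (-5,-3) → rotate → (-5.47558,-2.00450) → ×s → (-5.55380,-2.03313) → (-5.55,-2.03)
v2: (-3.5,-4.5) → rotate → (-4.28497,-3.76019) → ×s → (-4.34619,-3.81390) → (-4.35,-3.81)
v3: (2.5,4.5) → rotate → (3.30287,3.94855) → ×s → (3.35006,4.00496) → (3.35,4.00)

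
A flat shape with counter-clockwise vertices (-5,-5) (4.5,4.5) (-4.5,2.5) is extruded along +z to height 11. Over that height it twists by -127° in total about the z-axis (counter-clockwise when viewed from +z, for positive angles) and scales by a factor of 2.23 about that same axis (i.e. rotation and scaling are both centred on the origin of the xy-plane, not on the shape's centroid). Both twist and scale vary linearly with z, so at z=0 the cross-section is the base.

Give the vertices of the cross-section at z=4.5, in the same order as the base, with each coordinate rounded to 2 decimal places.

Cross-section at z=4.5: (-10.55,1.29) (9.50,-1.16) (-1.21,7.64)

t = z/height = 4.5/11 = 0.409091
s = 1 + (scale-1)·z/height = 1 + (2.23-1)·4.5/11 = 1.503182
θ = twist·z/height = -127°·4.5/11 = -51.9545° = -0.906778 rad
cos θ = 0.616286, sin θ = -0.787522 (intermediates below are computed at full precision and shown rounded to 5 d.p.)
v1: (-5,-5) → rotate → (-7.01904,0.85618) → ×s → (-10.55090,1.28699) → (-10.55,1.29)
v2: (4.5,4.5) → rotate → (6.31714,-0.77056) → ×s → (9.49581,-1.15829) → (9.50,-1.16)
v3: (-4.5,2.5) → rotate → (-0.80448,5.08457) → ×s → (-1.20929,7.64303) → (-1.21,7.64)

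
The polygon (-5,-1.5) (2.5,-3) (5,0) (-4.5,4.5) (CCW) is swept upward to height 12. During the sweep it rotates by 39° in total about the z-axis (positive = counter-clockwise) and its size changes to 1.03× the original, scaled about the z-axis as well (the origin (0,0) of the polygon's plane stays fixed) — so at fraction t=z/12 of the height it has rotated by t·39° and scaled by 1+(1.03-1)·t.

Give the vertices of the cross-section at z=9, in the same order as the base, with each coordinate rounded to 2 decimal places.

t = z/height = 9/12 = 0.75
s = 1 + (scale-1)·z/height = 1 + (1.03-1)·9/12 = 1.022500
θ = twist·z/height = 39°·9/12 = 29.2500° = 0.510509 rad
cos θ = 0.872496, sin θ = 0.488621 (intermediates below are computed at full precision and shown rounded to 5 d.p.)
v1: (-5,-1.5) → rotate → (-3.62955,-3.75185) → ×s → (-3.71121,-3.83627) → (-3.71,-3.84)
v2: (2.5,-3) → rotate → (3.64710,-1.39593) → ×s → (3.72916,-1.42734) → (3.73,-1.43)
v3: (5,0) → rotate → (4.36248,2.44311) → ×s → (4.46064,2.49808) → (4.46,2.50)
v4: (-4.5,4.5) → rotate → (-6.12503,1.72744) → ×s → (-6.26284,1.76630) → (-6.26,1.77)

Cross-section at z=9: (-3.71,-3.84) (3.73,-1.43) (4.46,2.50) (-6.26,1.77)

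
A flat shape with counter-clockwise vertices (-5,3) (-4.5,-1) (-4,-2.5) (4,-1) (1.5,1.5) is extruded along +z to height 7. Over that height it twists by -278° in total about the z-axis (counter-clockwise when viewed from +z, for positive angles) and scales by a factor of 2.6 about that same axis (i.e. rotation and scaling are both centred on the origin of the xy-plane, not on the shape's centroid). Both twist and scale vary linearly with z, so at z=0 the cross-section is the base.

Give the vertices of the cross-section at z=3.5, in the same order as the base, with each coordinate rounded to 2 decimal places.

t = z/height = 3.5/7 = 0.5
s = 1 + (scale-1)·z/height = 1 + (2.6-1)·3.5/7 = 1.800000
θ = twist·z/height = -278°·3.5/7 = -139.0000° = -2.426008 rad
cos θ = -0.754710, sin θ = -0.656059 (intermediates below are computed at full precision and shown rounded to 5 d.p.)
v1: (-5,3) → rotate → (5.74172,1.01617) → ×s → (10.33510,1.82910) → (10.34,1.83)
v2: (-4.5,-1) → rotate → (2.74013,3.70698) → ×s → (4.93224,6.67256) → (4.93,6.67)
v3: (-4,-2.5) → rotate → (1.37869,4.51101) → ×s → (2.48164,8.11982) → (2.48,8.12)
v4: (4,-1) → rotate → (-3.67490,-1.86953) → ×s → (-6.61482,-3.36515) → (-6.61,-3.37)
v5: (1.5,1.5) → rotate → (-0.14798,-2.11615) → ×s → (-0.26636,-3.80908) → (-0.27,-3.81)

Cross-section at z=3.5: (10.34,1.83) (4.93,6.67) (2.48,8.12) (-6.61,-3.37) (-0.27,-3.81)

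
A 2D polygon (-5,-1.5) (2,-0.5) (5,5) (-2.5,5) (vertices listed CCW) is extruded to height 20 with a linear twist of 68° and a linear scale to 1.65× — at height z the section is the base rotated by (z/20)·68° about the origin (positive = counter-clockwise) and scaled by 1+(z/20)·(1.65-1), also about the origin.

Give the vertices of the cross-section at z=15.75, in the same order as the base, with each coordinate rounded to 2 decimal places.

t = z/height = 15.75/20 = 0.7875
s = 1 + (scale-1)·z/height = 1 + (1.65-1)·15.75/20 = 1.511875
θ = twist·z/height = 68°·15.75/20 = 53.5500° = 0.934624 rad
cos θ = 0.594121, sin θ = 0.804376 (intermediates below are computed at full precision and shown rounded to 5 d.p.)
v1: (-5,-1.5) → rotate → (-1.76404,-4.91306) → ×s → (-2.66701,-7.42793) → (-2.67,-7.43)
v2: (2,-0.5) → rotate → (1.59043,1.31169) → ×s → (2.40453,1.98311) → (2.40,1.98)
v3: (5,5) → rotate → (-1.05127,6.99248) → ×s → (-1.58939,10.57176) → (-1.59,10.57)
v4: (-2.5,5) → rotate → (-5.50718,0.95967) → ×s → (-8.32617,1.45090) → (-8.33,1.45)

Cross-section at z=15.75: (-2.67,-7.43) (2.40,1.98) (-1.59,10.57) (-8.33,1.45)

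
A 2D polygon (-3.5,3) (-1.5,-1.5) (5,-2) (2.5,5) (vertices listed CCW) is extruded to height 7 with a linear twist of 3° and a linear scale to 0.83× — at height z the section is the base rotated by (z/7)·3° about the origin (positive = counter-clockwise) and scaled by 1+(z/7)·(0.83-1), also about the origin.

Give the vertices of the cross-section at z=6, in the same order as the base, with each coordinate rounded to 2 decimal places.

t = z/height = 6/7 = 0.857143
s = 1 + (scale-1)·z/height = 1 + (0.83-1)·6/7 = 0.854286
θ = twist·z/height = 3°·6/7 = 2.5714° = 0.044880 rad
cos θ = 0.998993, sin θ = 0.044865 (intermediates below are computed at full precision and shown rounded to 5 d.p.)
v1: (-3.5,3) → rotate → (-3.63107,2.83995) → ×s → (-3.10197,2.42613) → (-3.10,2.43)
v2: (-1.5,-1.5) → rotate → (-1.43119,-1.56579) → ×s → (-1.22265,-1.33763) → (-1.22,-1.34)
v3: (5,-2) → rotate → (5.08469,-1.77366) → ×s → (4.34378,-1.51521) → (4.34,-1.52)
v4: (2.5,5) → rotate → (2.27316,5.10713) → ×s → (1.94193,4.36295) → (1.94,4.36)

Cross-section at z=6: (-3.10,2.43) (-1.22,-1.34) (4.34,-1.52) (1.94,4.36)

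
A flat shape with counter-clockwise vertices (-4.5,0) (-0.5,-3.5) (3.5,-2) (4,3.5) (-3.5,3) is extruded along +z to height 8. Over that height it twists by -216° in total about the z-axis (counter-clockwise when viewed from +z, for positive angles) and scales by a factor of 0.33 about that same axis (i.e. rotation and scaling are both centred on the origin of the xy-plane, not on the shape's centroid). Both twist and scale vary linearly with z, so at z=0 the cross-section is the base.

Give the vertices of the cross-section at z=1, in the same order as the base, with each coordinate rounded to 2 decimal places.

t = z/height = 1/8 = 0.125
s = 1 + (scale-1)·z/height = 1 + (0.33-1)·1/8 = 0.916250
θ = twist·z/height = -216°·1/8 = -27.0000° = -0.471239 rad
cos θ = 0.891007, sin θ = -0.453990 (intermediates below are computed at full precision and shown rounded to 5 d.p.)
v1: (-4.5,0) → rotate → (-4.00953,2.04296) → ×s → (-3.67373,1.87186) → (-3.67,1.87)
v2: (-0.5,-3.5) → rotate → (-2.03447,-2.89153) → ×s → (-1.86408,-2.64936) → (-1.86,-2.65)
v3: (3.5,-2) → rotate → (2.21054,-3.37098) → ×s → (2.02541,-3.08866) → (2.03,-3.09)
v4: (4,3.5) → rotate → (5.15299,1.30256) → ×s → (4.72143,1.19347) → (4.72,1.19)
v5: (-3.5,3) → rotate → (-1.75655,4.26199) → ×s → (-1.60944,3.90504) → (-1.61,3.91)

Cross-section at z=1: (-3.67,1.87) (-1.86,-2.65) (2.03,-3.09) (4.72,1.19) (-1.61,3.91)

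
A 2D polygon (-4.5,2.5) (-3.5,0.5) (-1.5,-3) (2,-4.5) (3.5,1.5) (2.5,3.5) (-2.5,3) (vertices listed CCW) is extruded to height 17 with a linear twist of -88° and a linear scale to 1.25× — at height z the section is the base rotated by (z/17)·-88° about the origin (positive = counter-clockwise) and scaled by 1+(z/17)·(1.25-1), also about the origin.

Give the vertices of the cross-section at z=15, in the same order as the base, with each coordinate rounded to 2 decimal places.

Cross-section at z=15: (1.81,6.02) (-0.32,4.30) (-3.97,1.01) (-4.84,-3.56) (2.70,-3.78) (4.83,-2.07) (2.92,3.76)

t = z/height = 15/17 = 0.882353
s = 1 + (scale-1)·z/height = 1 + (1.25-1)·15/17 = 1.220588
θ = twist·z/height = -88°·15/17 = -77.6471° = -1.355197 rad
cos θ = 0.213933, sin θ = -0.976848 (intermediates below are computed at full precision and shown rounded to 5 d.p.)
v1: (-4.5,2.5) → rotate → (1.47942,4.93065) → ×s → (1.80576,6.01829) → (1.81,6.02)
v2: (-3.5,0.5) → rotate → (-0.26034,3.52594) → ×s → (-0.31777,4.30372) → (-0.32,4.30)
v3: (-1.5,-3) → rotate → (-3.25144,0.82347) → ×s → (-3.96867,1.00512) → (-3.97,1.01)
v4: (2,-4.5) → rotate → (-3.96795,-2.91640) → ×s → (-4.84323,-3.55972) → (-4.84,-3.56)
v5: (3.5,1.5) → rotate → (2.21404,-3.09807) → ×s → (2.70243,-3.78147) → (2.70,-3.78)
v6: (2.5,3.5) → rotate → (3.95380,-1.69336) → ×s → (4.82596,-2.06689) → (4.83,-2.07)
v7: (-2.5,3) → rotate → (2.39571,3.08392) → ×s → (2.92418,3.76420) → (2.92,3.76)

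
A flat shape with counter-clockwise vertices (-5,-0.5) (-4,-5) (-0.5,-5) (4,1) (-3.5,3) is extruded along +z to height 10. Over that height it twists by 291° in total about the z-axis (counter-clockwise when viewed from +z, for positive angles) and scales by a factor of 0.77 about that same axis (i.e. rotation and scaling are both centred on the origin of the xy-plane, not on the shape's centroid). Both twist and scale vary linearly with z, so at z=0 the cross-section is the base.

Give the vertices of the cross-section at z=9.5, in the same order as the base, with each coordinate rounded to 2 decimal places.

Cross-section at z=9.5: (-0.83,3.84) (-4.23,2.67) (-3.93,-0.05) (1.13,-3.02) (2.02,2.98)

t = z/height = 9.5/10 = 0.95
s = 1 + (scale-1)·z/height = 1 + (0.77-1)·9.5/10 = 0.781500
θ = twist·z/height = 291°·9.5/10 = 276.4500° = 4.824963 rad
cos θ = 0.112336, sin θ = -0.993670 (intermediates below are computed at full precision and shown rounded to 5 d.p.)
v1: (-5,-0.5) → rotate → (-1.05852,4.91218) → ×s → (-0.82723,3.83887) → (-0.83,3.84)
v2: (-4,-5) → rotate → (-5.41770,3.41300) → ×s → (-4.23393,2.66726) → (-4.23,2.67)
v3: (-0.5,-5) → rotate → (-5.02452,-0.06485) → ×s → (-3.92666,-0.05068) → (-3.93,-0.05)
v4: (4,1) → rotate → (1.44301,-3.86234) → ×s → (1.12772,-3.01842) → (1.13,-3.02)
v5: (-3.5,3) → rotate → (2.58783,3.81485) → ×s → (2.02239,2.98131) → (2.02,2.98)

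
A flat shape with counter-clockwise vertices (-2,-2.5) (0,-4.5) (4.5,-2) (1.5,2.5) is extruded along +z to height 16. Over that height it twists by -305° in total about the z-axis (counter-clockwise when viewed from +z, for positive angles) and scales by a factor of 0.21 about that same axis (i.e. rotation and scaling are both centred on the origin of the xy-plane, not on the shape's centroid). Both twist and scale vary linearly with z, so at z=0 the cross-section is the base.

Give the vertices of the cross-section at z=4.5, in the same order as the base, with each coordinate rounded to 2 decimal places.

Cross-section at z=4.5: (-2.05,1.41) (-3.49,-0.26) (-1.29,-3.61) (2.03,-1.02)

t = z/height = 4.5/16 = 0.28125
s = 1 + (scale-1)·z/height = 1 + (0.21-1)·4.5/16 = 0.777813
θ = twist·z/height = -305°·4.5/16 = -85.7813° = -1.497165 rad
cos θ = 0.073565, sin θ = -0.997290 (intermediates below are computed at full precision and shown rounded to 5 d.p.)
v1: (-2,-2.5) → rotate → (-2.64036,1.81067) → ×s → (-2.05370,1.40836) → (-2.05,1.41)
v2: (0,-4.5) → rotate → (-4.48781,-0.33104) → ×s → (-3.49067,-0.25749) → (-3.49,-0.26)
v3: (4.5,-2) → rotate → (-1.66354,-4.63494) → ×s → (-1.29392,-3.60511) → (-1.29,-3.61)
v4: (1.5,2.5) → rotate → (2.60357,-1.31202) → ×s → (2.02509,-1.02051) → (2.03,-1.02)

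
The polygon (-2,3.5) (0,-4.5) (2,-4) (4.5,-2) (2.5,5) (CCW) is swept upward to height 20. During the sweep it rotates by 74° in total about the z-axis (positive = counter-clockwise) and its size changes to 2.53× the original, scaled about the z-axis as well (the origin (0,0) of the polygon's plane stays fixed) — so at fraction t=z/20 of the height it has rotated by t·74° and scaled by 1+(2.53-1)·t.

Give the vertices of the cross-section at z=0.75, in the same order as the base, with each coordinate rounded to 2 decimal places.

t = z/height = 0.75/20 = 0.0375
s = 1 + (scale-1)·z/height = 1 + (2.53-1)·0.75/20 = 1.057375
θ = twist·z/height = 74°·0.75/20 = 2.7750° = 0.048433 rad
cos θ = 0.998827, sin θ = 0.048414 (intermediates below are computed at full precision and shown rounded to 5 d.p.)
v1: (-2,3.5) → rotate → (-2.16710,3.39907) → ×s → (-2.29144,3.59409) → (-2.29,3.59)
v2: (0,-4.5) → rotate → (0.21786,-4.49472) → ×s → (0.23036,-4.75261) → (0.23,-4.75)
v3: (2,-4) → rotate → (2.19131,-3.89848) → ×s → (2.31704,-4.12216) → (2.32,-4.12)
v4: (4.5,-2) → rotate → (4.59155,-1.77979) → ×s → (4.85499,-1.88191) → (4.85,-1.88)
v5: (2.5,5) → rotate → (2.25500,5.11517) → ×s → (2.38438,5.40865) → (2.38,5.41)

Cross-section at z=0.75: (-2.29,3.59) (0.23,-4.75) (2.32,-4.12) (4.85,-1.88) (2.38,5.41)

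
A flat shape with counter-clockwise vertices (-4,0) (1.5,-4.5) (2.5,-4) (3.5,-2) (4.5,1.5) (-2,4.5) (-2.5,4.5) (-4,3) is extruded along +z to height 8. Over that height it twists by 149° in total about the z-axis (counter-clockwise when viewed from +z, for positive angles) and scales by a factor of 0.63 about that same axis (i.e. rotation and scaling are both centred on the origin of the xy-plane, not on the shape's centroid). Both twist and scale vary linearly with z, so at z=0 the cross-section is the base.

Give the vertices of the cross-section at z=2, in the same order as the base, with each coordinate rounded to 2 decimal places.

t = z/height = 2/8 = 0.25
s = 1 + (scale-1)·z/height = 1 + (0.63-1)·2/8 = 0.907500
θ = twist·z/height = 149°·2/8 = 37.2500° = 0.650135 rad
cos θ = 0.796002, sin θ = 0.605294 (intermediates below are computed at full precision and shown rounded to 5 d.p.)
v1: (-4,0) → rotate → (-3.18401,-2.42118) → ×s → (-2.88949,-2.19722) → (-2.89,-2.20)
v2: (1.5,-4.5) → rotate → (3.91783,-2.67407) → ×s → (3.55543,-2.42672) → (3.56,-2.43)
v3: (2.5,-4) → rotate → (4.41118,-1.67077) → ×s → (4.00315,-1.51623) → (4.00,-1.52)
v4: (3.5,-2) → rotate → (3.99659,0.52652) → ×s → (3.62691,0.47782) → (3.63,0.48)
v5: (4.5,1.5) → rotate → (2.67407,3.91783) → ×s → (2.42672,3.55543) → (2.43,3.56)
v6: (-2,4.5) → rotate → (-4.31583,2.37142) → ×s → (-3.91661,2.15206) → (-3.92,2.15)
v7: (-2.5,4.5) → rotate → (-4.71383,2.06877) → ×s → (-4.27780,1.87741) → (-4.28,1.88)
v8: (-4,3) → rotate → (-4.99989,-0.03317) → ×s → (-4.53740,-0.03010) → (-4.54,-0.03)

Cross-section at z=2: (-2.89,-2.20) (3.56,-2.43) (4.00,-1.52) (3.63,0.48) (2.43,3.56) (-3.92,2.15) (-4.28,1.88) (-4.54,-0.03)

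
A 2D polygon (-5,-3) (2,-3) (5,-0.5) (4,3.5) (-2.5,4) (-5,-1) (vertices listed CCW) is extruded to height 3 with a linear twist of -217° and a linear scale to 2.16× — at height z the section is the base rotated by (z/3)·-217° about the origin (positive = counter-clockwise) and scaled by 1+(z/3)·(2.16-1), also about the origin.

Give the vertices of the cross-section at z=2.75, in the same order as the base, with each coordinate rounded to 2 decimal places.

Cross-section at z=2.75: (11.77,2.51) (-1.90,7.19) (-9.43,4.32) (-10.15,-4.16) (2.20,-9.48) (10.43,-1.39)

t = z/height = 2.75/3 = 0.916667
s = 1 + (scale-1)·z/height = 1 + (2.16-1)·2.75/3 = 2.063333
θ = twist·z/height = -217°·2.75/3 = -198.9167° = -3.471751 rad
cos θ = -0.945991, sin θ = 0.324193 (intermediates below are computed at full precision and shown rounded to 5 d.p.)
v1: (-5,-3) → rotate → (5.70253,1.21701) → ×s → (11.76623,2.51110) → (11.77,2.51)
v2: (2,-3) → rotate → (-0.91940,3.48636) → ×s → (-1.89704,7.19352) → (-1.90,7.19)
v3: (5,-0.5) → rotate → (-4.56786,2.09396) → ×s → (-9.42502,4.32053) → (-9.43,4.32)
v4: (4,3.5) → rotate → (-4.91864,-2.01420) → ×s → (-10.14879,-4.15596) → (-10.15,-4.16)
v5: (-2.5,4) → rotate → (1.06821,-4.59445) → ×s → (2.20407,-9.47987) → (2.20,-9.48)
v6: (-5,-1) → rotate → (5.05415,-0.67497) → ×s → (10.42839,-1.39269) → (10.43,-1.39)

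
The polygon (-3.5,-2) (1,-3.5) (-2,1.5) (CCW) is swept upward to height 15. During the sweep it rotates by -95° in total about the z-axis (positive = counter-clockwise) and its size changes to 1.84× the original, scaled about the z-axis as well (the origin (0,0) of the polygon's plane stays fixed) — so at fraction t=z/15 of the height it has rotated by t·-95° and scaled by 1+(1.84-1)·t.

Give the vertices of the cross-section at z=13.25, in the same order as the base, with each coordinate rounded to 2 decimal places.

t = z/height = 13.25/15 = 0.883333
s = 1 + (scale-1)·z/height = 1 + (1.84-1)·13.25/15 = 1.742000
θ = twist·z/height = -95°·13.25/15 = -83.9167° = -1.464622 rad
cos θ = 0.105975, sin θ = -0.994369 (intermediates below are computed at full precision and shown rounded to 5 d.p.)
v1: (-3.5,-2) → rotate → (-2.35965,3.26834) → ×s → (-4.11051,5.69345) → (-4.11,5.69)
v2: (1,-3.5) → rotate → (-3.37432,-1.36528) → ×s → (-5.87806,-2.37832) → (-5.88,-2.38)
v3: (-2,1.5) → rotate → (1.27960,2.14770) → ×s → (2.22907,3.74129) → (2.23,3.74)

Cross-section at z=13.25: (-4.11,5.69) (-5.88,-2.38) (2.23,3.74)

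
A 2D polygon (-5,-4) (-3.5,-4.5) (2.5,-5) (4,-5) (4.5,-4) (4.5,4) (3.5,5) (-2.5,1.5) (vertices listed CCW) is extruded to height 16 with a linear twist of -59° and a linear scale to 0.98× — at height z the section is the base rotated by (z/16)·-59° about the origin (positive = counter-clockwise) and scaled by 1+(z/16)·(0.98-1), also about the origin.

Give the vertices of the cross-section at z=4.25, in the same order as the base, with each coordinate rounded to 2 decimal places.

Cross-section at z=4.25: (-5.86,-2.49) (-4.56,-3.37) (1.05,-5.46) (2.49,-5.86) (3.23,-5.04) (5.38,2.62) (4.70,3.85) (-1.99,2.11)

t = z/height = 4.25/16 = 0.265625
s = 1 + (scale-1)·z/height = 1 + (0.98-1)·4.25/16 = 0.994688
θ = twist·z/height = -59°·4.25/16 = -15.6719° = -0.273526 rad
cos θ = 0.962824, sin θ = -0.270128 (intermediates below are computed at full precision and shown rounded to 5 d.p.)
v1: (-5,-4) → rotate → (-5.89463,-2.50066) → ×s → (-5.86332,-2.48737) → (-5.86,-2.49)
v2: (-3.5,-4.5) → rotate → (-4.58546,-3.38726) → ×s → (-4.56110,-3.36927) → (-4.56,-3.37)
v3: (2.5,-5) → rotate → (1.05642,-5.48944) → ×s → (1.05081,-5.46028) → (1.05,-5.46)
v4: (4,-5) → rotate → (2.50066,-5.89463) → ×s → (2.48737,-5.86332) → (2.49,-5.86)
v5: (4.5,-4) → rotate → (3.25220,-5.06687) → ×s → (3.23492,-5.03996) → (3.23,-5.04)
v6: (4.5,4) → rotate → (5.41322,2.63572) → ×s → (5.38446,2.62172) → (5.38,2.62)
v7: (3.5,5) → rotate → (4.72052,3.86867) → ×s → (4.69545,3.84812) → (4.70,3.85)
v8: (-2.5,1.5) → rotate → (-2.00187,2.11956) → ×s → (-1.99123,2.10830) → (-1.99,2.11)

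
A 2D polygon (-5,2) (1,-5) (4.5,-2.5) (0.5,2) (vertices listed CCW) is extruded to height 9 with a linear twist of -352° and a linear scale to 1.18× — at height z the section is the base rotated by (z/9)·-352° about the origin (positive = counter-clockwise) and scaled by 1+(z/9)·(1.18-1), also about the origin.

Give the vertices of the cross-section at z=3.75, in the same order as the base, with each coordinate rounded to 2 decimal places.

Cross-section at z=3.75: (5.67,1.16) (-3.85,3.90) (-5.52,-0.41) (0.73,-2.09)

t = z/height = 3.75/9 = 0.416667
s = 1 + (scale-1)·z/height = 1 + (1.18-1)·3.75/9 = 1.075000
θ = twist·z/height = -352°·3.75/9 = -146.6667° = -2.559816 rad
cos θ = -0.835488, sin θ = -0.549509 (intermediates below are computed at full precision and shown rounded to 5 d.p.)
v1: (-5,2) → rotate → (5.27646,1.07657) → ×s → (5.67219,1.15731) → (5.67,1.16)
v2: (1,-5) → rotate → (-3.58303,3.62793) → ×s → (-3.85176,3.90002) → (-3.85,3.90)
v3: (4.5,-2.5) → rotate → (-5.13347,-0.38407) → ×s → (-5.51848,-0.41288) → (-5.52,-0.41)
v4: (0.5,2) → rotate → (0.68127,-1.94573) → ×s → (0.73237,-2.09166) → (0.73,-2.09)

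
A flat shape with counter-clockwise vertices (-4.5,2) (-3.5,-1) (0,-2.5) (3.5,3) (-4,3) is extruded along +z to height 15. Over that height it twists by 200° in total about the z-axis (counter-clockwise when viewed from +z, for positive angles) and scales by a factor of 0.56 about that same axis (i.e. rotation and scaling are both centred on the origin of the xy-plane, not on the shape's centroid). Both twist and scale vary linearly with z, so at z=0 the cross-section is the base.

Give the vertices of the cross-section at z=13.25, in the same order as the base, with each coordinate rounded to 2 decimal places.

t = z/height = 13.25/15 = 0.883333
s = 1 + (scale-1)·z/height = 1 + (0.56-1)·13.25/15 = 0.611333
θ = twist·z/height = 200°·13.25/15 = 176.6667° = 3.083415 rad
cos θ = -0.998308, sin θ = 0.058145 (intermediates below are computed at full precision and shown rounded to 5 d.p.)
v1: (-4.5,2) → rotate → (4.37610,-2.25827) → ×s → (2.67525,-1.38055) → (2.68,-1.38)
v2: (-3.5,-1) → rotate → (3.55222,0.79480) → ×s → (2.17159,0.48589) → (2.17,0.49)
v3: (0,-2.5) → rotate → (0.14536,2.49577) → ×s → (0.08886,1.52575) → (0.09,1.53)
v4: (3.5,3) → rotate → (-3.66851,-2.79142) → ×s → (-2.24268,-1.70649) → (-2.24,-1.71)
v5: (-4,3) → rotate → (3.81880,-3.22750) → ×s → (2.33456,-1.97308) → (2.33,-1.97)

Cross-section at z=13.25: (2.68,-1.38) (2.17,0.49) (0.09,1.53) (-2.24,-1.71) (2.33,-1.97)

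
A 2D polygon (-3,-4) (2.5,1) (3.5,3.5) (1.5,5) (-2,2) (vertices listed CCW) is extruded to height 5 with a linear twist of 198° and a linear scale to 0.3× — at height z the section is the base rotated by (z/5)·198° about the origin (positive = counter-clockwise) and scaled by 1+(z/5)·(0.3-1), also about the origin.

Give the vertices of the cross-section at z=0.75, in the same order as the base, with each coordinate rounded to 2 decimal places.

t = z/height = 0.75/5 = 0.15
s = 1 + (scale-1)·z/height = 1 + (0.3-1)·0.75/5 = 0.895000
θ = twist·z/height = 198°·0.75/5 = 29.7000° = 0.518363 rad
cos θ = 0.868632, sin θ = 0.495459 (intermediates below are computed at full precision and shown rounded to 5 d.p.)
v1: (-3,-4) → rotate → (-0.62406,-4.96090) → ×s → (-0.55853,-4.44001) → (-0.56,-4.44)
v2: (2.5,1) → rotate → (1.67612,2.10728) → ×s → (1.50013,1.88601) → (1.50,1.89)
v3: (3.5,3.5) → rotate → (1.30610,4.77432) → ×s → (1.16896,4.27301) → (1.17,4.27)
v4: (1.5,5) → rotate → (-1.17435,5.08635) → ×s → (-1.05104,4.55228) → (-1.05,4.55)
v5: (-2,2) → rotate → (-2.72818,0.74635) → ×s → (-2.44172,0.66798) → (-2.44,0.67)

Cross-section at z=0.75: (-0.56,-4.44) (1.50,1.89) (1.17,4.27) (-1.05,4.55) (-2.44,0.67)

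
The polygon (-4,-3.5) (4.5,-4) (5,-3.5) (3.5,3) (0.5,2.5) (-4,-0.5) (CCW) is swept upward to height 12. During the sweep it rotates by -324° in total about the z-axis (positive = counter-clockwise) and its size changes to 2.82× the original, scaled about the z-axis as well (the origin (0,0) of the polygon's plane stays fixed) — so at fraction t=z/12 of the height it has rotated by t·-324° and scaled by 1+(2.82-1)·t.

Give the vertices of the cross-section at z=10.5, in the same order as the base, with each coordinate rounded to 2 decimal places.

t = z/height = 10.5/12 = 0.875
s = 1 + (scale-1)·z/height = 1 + (2.82-1)·10.5/12 = 2.592500
θ = twist·z/height = -324°·10.5/12 = -283.5000° = -4.948008 rad
cos θ = 0.233445, sin θ = 0.972370 (intermediates below are computed at full precision and shown rounded to 5 d.p.)
v1: (-4,-3.5) → rotate → (2.46951,-4.70654) → ×s → (6.40221,-12.20170) → (6.40,-12.20)
v2: (4.5,-4) → rotate → (4.93998,3.44188) → ×s → (12.80691,8.92308) → (12.81,8.92)
v3: (5,-3.5) → rotate → (4.57052,4.04479) → ×s → (11.84908,10.48612) → (11.85,10.49)
v4: (3.5,3) → rotate → (-2.10005,4.10363) → ×s → (-5.44438,10.63866) → (-5.44,10.64)
v5: (0.5,2.5) → rotate → (-2.31420,1.06980) → ×s → (-5.99957,2.77345) → (-6.00,2.77)
v6: (-4,-0.5) → rotate → (-0.44760,-4.00620) → ×s → (-1.16039,-10.38608) → (-1.16,-10.39)

Cross-section at z=10.5: (6.40,-12.20) (12.81,8.92) (11.85,10.49) (-5.44,10.64) (-6.00,2.77) (-1.16,-10.39)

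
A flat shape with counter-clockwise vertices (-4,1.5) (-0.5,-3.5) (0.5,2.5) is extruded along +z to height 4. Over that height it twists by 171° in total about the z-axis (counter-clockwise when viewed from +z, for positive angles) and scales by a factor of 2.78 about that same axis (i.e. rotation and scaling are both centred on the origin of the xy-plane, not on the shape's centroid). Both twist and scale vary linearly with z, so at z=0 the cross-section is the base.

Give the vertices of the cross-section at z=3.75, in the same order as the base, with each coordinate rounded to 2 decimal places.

t = z/height = 3.75/4 = 0.9375
s = 1 + (scale-1)·z/height = 1 + (2.78-1)·3.75/4 = 2.668750
θ = twist·z/height = 171°·3.75/4 = 160.3125° = 2.797981 rad
cos θ = -0.941544, sin θ = 0.336890 (intermediates below are computed at full precision and shown rounded to 5 d.p.)
v1: (-4,1.5) → rotate → (3.26084,-2.75988) → ×s → (8.70237,-7.36542) → (8.70,-7.37)
v2: (-0.5,-3.5) → rotate → (1.64989,3.12696) → ×s → (4.40313,8.34507) → (4.40,8.35)
v3: (0.5,2.5) → rotate → (-1.31300,-2.18542) → ×s → (-3.50406,-5.83233) → (-3.50,-5.83)

Cross-section at z=3.75: (8.70,-7.37) (4.40,8.35) (-3.50,-5.83)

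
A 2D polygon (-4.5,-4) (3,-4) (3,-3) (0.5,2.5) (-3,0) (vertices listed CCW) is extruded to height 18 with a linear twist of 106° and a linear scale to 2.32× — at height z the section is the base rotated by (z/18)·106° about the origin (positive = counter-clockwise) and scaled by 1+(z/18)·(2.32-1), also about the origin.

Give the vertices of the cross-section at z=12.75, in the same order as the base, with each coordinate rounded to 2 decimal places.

Cross-section at z=12.75: (5.24,-10.41) (8.97,3.62) (7.10,4.12) (-4.43,2.18) (-1.49,-5.61)

t = z/height = 12.75/18 = 0.708333
s = 1 + (scale-1)·z/height = 1 + (2.32-1)·12.75/18 = 1.935000
θ = twist·z/height = 106°·12.75/18 = 75.0833° = 1.310451 rad
cos θ = 0.257414, sin θ = 0.966301 (intermediates below are computed at full precision and shown rounded to 5 d.p.)
v1: (-4.5,-4) → rotate → (2.70684,-5.37801) → ×s → (5.23774,-10.40645) → (5.24,-10.41)
v2: (3,-4) → rotate → (4.63745,1.86925) → ×s → (8.97346,3.61700) → (8.97,3.62)
v3: (3,-3) → rotate → (3.67115,2.12666) → ×s → (7.10367,4.11509) → (7.10,4.12)
v4: (0.5,2.5) → rotate → (-2.28705,1.12669) → ×s → (-4.42543,2.18014) → (-4.43,2.18)
v5: (-3,0) → rotate → (-0.77224,-2.89890) → ×s → (-1.49429,-5.60938) → (-1.49,-5.61)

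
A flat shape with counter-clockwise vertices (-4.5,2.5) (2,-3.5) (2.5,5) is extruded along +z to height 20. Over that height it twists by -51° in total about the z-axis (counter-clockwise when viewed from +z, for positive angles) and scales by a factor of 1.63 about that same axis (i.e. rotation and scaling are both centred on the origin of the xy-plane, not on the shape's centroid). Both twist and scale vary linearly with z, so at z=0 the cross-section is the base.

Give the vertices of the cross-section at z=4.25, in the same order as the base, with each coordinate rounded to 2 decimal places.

t = z/height = 4.25/20 = 0.2125
s = 1 + (scale-1)·z/height = 1 + (1.63-1)·4.25/20 = 1.133875
θ = twist·z/height = -51°·4.25/20 = -10.8375° = -0.189150 rad
cos θ = 0.982164, sin θ = -0.188024 (intermediates below are computed at full precision and shown rounded to 5 d.p.)
v1: (-4.5,2.5) → rotate → (-3.94968,3.30152) → ×s → (-4.47844,3.74351) → (-4.48,3.74)
v2: (2,-3.5) → rotate → (1.30624,-3.81362) → ×s → (1.48112,-4.32417) → (1.48,-4.32)
v3: (2.5,5) → rotate → (3.39553,4.44076) → ×s → (3.85011,5.03527) → (3.85,5.04)

Cross-section at z=4.25: (-4.48,3.74) (1.48,-4.32) (3.85,5.04)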